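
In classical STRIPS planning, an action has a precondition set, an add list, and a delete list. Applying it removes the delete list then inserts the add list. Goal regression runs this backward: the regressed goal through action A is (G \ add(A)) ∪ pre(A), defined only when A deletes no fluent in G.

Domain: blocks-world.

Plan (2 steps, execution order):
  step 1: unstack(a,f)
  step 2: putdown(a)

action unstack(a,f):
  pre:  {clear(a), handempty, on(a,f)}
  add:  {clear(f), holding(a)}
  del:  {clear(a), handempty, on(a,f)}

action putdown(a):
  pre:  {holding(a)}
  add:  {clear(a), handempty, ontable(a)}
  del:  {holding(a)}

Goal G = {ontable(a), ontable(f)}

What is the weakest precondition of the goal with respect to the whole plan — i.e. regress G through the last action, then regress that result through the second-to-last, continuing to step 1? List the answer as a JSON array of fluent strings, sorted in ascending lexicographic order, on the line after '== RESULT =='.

Work backward from the goal:
  through step 2 (putdown(a)): drop {ontable(a)}, keep {ontable(f)}, require {holding(a)}
    → {holding(a), ontable(f)}
  through step 1 (unstack(a,f)): drop {holding(a)}, keep {ontable(f)}, require {clear(a), handempty, on(a,f)}
    → {clear(a), handempty, on(a,f), ontable(f)}

== RESULT ==
["clear(a)", "handempty", "on(a,f)", "ontable(f)"]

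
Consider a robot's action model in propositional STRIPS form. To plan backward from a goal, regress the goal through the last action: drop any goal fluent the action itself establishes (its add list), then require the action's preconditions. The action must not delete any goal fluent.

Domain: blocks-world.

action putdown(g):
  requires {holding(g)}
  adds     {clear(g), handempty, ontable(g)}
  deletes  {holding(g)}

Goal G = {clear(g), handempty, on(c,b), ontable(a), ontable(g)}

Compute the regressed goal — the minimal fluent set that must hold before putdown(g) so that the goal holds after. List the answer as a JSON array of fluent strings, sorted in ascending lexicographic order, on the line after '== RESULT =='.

Regress:
  G ∩ del = {}  (empty — regression defined)
  G \ add = {clear(g), handempty, on(c,b), ontable(a), ontable(g)} \ {clear(g), handempty, ontable(g)} = {on(c,b), ontable(a)}
  ∪ pre   = {on(c,b), ontable(a)} ∪ {holding(g)}
          = {holding(g), on(c,b), ontable(a)}

== RESULT ==
["holding(g)", "on(c,b)", "ontable(a)"]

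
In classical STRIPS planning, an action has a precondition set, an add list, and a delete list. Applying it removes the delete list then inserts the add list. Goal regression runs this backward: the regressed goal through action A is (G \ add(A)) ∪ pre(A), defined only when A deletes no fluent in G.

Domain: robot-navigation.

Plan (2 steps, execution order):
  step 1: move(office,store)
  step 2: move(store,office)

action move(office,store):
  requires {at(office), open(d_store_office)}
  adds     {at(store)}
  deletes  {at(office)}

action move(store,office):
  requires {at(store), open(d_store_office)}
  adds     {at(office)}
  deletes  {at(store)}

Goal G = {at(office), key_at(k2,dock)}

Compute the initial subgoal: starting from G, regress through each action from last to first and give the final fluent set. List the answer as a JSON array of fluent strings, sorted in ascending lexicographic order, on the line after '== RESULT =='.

Regress step by step:
  through step 2 (move(store,office)): drop {at(office)}, keep {key_at(k2,dock)}, require {at(store), open(d_store_office)}
    → {at(store), key_at(k2,dock), open(d_store_office)}
  through step 1 (move(office,store)): drop {at(store)}, keep {key_at(k2,dock), open(d_store_office)}, require {at(office), open(d_store_office)}
    → {at(office), key_at(k2,dock), open(d_store_office)}

== RESULT ==
["at(office)", "key_at(k2,dock)", "open(d_store_office)"]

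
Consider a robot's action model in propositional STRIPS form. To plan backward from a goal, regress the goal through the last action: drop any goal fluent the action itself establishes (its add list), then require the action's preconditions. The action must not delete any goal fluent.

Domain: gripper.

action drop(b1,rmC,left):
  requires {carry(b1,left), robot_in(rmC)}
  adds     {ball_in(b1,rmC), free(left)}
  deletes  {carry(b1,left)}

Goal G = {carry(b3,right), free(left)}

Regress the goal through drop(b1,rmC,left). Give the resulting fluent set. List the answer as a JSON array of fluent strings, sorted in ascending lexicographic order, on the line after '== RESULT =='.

Compute (G \ add) ∪ pre:
  G ∩ del = {}  (empty — regression defined)
  G \ add = {carry(b3,right), free(left)} \ {ball_in(b1,rmC), free(left)} = {carry(b3,right)}
  ∪ pre   = {carry(b3,right)} ∪ {carry(b1,left), robot_in(rmC)}
          = {carry(b1,left), carry(b3,right), robot_in(rmC)}

== RESULT ==
["carry(b1,left)", "carry(b3,right)", "robot_in(rmC)"]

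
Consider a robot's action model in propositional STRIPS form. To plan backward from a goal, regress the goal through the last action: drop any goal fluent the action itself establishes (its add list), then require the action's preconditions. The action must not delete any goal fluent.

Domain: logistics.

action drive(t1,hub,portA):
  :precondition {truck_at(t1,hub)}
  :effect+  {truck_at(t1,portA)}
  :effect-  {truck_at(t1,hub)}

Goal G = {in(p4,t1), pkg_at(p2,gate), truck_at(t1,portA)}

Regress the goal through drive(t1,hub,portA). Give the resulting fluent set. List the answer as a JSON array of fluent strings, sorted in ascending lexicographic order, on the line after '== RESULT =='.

Compute (G \ add) ∪ pre:
  G ∩ del = {}  (empty — regression defined)
  G \ add = {in(p4,t1), pkg_at(p2,gate), truck_at(t1,portA)} \ {truck_at(t1,portA)} = {in(p4,t1), pkg_at(p2,gate)}
  ∪ pre   = {in(p4,t1), pkg_at(p2,gate)} ∪ {truck_at(t1,hub)}
          = {in(p4,t1), pkg_at(p2,gate), truck_at(t1,hub)}

== RESULT ==
["in(p4,t1)", "pkg_at(p2,gate)", "truck_at(t1,hub)"]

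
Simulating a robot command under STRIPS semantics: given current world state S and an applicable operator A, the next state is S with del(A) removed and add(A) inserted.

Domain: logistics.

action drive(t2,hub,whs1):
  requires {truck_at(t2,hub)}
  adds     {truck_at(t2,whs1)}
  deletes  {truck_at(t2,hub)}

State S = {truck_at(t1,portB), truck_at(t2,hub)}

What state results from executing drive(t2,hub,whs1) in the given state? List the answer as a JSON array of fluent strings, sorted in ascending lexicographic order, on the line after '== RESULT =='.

Progress:
  pre ⊆ S: {truck_at(t2,hub)} ⊆ S  — applicable
  S \ del = {truck_at(t1,portB)}
  ∪ add   = {truck_at(t1,portB), truck_at(t2,whs1)}

== RESULT ==
["truck_at(t1,portB)", "truck_at(t2,whs1)"]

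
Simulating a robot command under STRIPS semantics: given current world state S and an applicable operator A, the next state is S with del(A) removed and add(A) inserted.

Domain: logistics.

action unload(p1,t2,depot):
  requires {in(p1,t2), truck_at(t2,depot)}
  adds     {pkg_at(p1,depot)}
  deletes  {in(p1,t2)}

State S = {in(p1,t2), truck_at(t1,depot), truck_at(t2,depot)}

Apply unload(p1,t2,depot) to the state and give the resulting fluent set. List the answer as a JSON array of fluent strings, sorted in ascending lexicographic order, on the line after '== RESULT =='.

Progress:
  pre ⊆ S: {in(p1,t2), truck_at(t2,depot)} ⊆ S  — applicable
  S \ del = {truck_at(t1,depot), truck_at(t2,depot)}
  ∪ add   = {pkg_at(p1,depot), truck_at(t1,depot), truck_at(t2,depot)}

== RESULT ==
["pkg_at(p1,depot)", "truck_at(t1,depot)", "truck_at(t2,depot)"]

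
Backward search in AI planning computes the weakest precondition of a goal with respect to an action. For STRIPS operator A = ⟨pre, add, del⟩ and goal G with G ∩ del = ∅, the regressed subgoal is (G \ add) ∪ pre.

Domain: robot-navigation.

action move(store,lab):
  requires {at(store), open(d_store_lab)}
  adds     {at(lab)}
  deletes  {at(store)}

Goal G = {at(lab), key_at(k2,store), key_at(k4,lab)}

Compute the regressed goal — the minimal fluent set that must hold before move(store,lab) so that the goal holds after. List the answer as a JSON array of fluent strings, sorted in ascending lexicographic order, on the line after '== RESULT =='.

Regress:
  G ∩ del = {}  (empty — regression defined)
  G \ add = {at(lab), key_at(k2,store), key_at(k4,lab)} \ {at(lab)} = {key_at(k2,store), key_at(k4,lab)}
  ∪ pre   = {key_at(k2,store), key_at(k4,lab)} ∪ {at(store), open(d_store_lab)}
          = {at(store), key_at(k2,store), key_at(k4,lab), open(d_store_lab)}

== RESULT ==
["at(store)", "key_at(k2,store)", "key_at(k4,lab)", "open(d_store_lab)"]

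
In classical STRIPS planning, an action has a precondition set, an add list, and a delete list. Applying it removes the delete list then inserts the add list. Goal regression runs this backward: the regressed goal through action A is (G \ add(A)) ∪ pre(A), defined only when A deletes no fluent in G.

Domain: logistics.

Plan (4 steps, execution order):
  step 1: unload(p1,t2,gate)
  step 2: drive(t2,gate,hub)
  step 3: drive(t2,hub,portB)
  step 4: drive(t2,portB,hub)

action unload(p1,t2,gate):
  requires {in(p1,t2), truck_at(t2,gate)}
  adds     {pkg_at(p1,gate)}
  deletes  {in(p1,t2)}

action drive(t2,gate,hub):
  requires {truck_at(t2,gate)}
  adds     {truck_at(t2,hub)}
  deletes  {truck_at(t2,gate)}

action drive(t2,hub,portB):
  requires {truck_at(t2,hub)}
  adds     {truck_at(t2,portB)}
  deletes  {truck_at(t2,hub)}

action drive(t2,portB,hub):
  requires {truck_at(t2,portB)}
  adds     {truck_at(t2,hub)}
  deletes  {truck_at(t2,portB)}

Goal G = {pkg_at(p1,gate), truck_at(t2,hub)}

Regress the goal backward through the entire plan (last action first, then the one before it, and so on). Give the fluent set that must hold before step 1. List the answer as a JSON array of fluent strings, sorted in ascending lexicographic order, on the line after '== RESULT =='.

Regress step by step:
  through step 4 (drive(t2,portB,hub)): drop {truck_at(t2,hub)}, keep {pkg_at(p1,gate)}, require {truck_at(t2,portB)}
    → {pkg_at(p1,gate), truck_at(t2,portB)}
  through step 3 (drive(t2,hub,portB)): drop {truck_at(t2,portB)}, keep {pkg_at(p1,gate)}, require {truck_at(t2,hub)}
    → {pkg_at(p1,gate), truck_at(t2,hub)}
  through step 2 (drive(t2,gate,hub)): drop {truck_at(t2,hub)}, keep {pkg_at(p1,gate)}, require {truck_at(t2,gate)}
    → {pkg_at(p1,gate), truck_at(t2,gate)}
  through step 1 (unload(p1,t2,gate)): drop {pkg_at(p1,gate)}, keep {truck_at(t2,gate)}, require {in(p1,t2), truck_at(t2,gate)}
    → {in(p1,t2), truck_at(t2,gate)}

== RESULT ==
["in(p1,t2)", "truck_at(t2,gate)"]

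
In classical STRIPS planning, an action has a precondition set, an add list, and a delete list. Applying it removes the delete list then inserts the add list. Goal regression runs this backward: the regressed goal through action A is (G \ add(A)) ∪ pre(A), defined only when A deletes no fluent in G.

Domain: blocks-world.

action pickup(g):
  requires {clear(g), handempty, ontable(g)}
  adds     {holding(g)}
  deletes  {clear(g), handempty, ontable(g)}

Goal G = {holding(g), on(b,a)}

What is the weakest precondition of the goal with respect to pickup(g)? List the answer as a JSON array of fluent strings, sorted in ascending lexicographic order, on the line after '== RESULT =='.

Regress:
  G ∩ del = {}  (empty — regression defined)
  G \ add = {holding(g), on(b,a)} \ {holding(g)} = {on(b,a)}
  ∪ pre   = {on(b,a)} ∪ {clear(g), handempty, ontable(g)}
          = {clear(g), handempty, on(b,a), ontable(g)}

== RESULT ==
["clear(g)", "handempty", "on(b,a)", "ontable(g)"]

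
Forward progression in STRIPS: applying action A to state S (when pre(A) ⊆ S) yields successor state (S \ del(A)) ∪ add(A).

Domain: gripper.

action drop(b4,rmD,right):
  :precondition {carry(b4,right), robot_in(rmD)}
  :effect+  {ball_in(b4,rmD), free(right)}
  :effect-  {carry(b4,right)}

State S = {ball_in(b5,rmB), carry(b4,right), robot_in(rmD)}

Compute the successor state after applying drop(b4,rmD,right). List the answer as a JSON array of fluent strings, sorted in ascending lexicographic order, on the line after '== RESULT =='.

Progress:
  pre ⊆ S: {carry(b4,right), robot_in(rmD)} ⊆ S  — applicable
  S \ del = {ball_in(b5,rmB), robot_in(rmD)}
  ∪ add   = {ball_in(b4,rmD), ball_in(b5,rmB), free(right), robot_in(rmD)}

== RESULT ==
["ball_in(b4,rmD)", "ball_in(b5,rmB)", "free(right)", "robot_in(rmD)"]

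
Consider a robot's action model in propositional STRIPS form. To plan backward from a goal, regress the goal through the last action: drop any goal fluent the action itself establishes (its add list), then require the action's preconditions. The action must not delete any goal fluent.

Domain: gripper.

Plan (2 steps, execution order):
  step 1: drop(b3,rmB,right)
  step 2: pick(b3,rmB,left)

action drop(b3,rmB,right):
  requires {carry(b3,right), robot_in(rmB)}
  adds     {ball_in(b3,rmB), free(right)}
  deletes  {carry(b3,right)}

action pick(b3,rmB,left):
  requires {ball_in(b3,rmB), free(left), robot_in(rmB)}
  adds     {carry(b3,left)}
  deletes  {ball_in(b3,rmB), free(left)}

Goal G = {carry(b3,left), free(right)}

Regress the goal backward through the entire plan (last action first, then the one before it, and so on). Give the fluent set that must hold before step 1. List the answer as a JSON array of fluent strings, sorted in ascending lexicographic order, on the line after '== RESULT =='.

Regress step by step:
  through step 2 (pick(b3,rmB,left)): drop {carry(b3,left)}, keep {free(right)}, require {ball_in(b3,rmB), free(left), robot_in(rmB)}
    → {ball_in(b3,rmB), free(left), free(right), robot_in(rmB)}
  through step 1 (drop(b3,rmB,right)): drop {ball_in(b3,rmB), free(right)}, keep {free(left), robot_in(rmB)}, require {carry(b3,right), robot_in(rmB)}
    → {carry(b3,right), free(left), robot_in(rmB)}

== RESULT ==
["carry(b3,right)", "free(left)", "robot_in(rmB)"]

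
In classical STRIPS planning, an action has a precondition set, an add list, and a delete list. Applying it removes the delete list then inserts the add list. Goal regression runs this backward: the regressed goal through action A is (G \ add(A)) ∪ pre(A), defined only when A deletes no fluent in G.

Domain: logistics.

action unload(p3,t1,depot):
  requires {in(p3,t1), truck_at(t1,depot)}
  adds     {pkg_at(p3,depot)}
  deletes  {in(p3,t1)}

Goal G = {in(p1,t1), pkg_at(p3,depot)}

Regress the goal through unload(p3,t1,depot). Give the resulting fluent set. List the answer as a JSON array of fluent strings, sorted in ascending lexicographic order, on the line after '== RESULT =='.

Regress:
  G ∩ del = {}  (empty — regression defined)
  G \ add = {in(p1,t1), pkg_at(p3,depot)} \ {pkg_at(p3,depot)} = {in(p1,t1)}
  ∪ pre   = {in(p1,t1)} ∪ {in(p3,t1), truck_at(t1,depot)}
          = {in(p1,t1), in(p3,t1), truck_at(t1,depot)}

== RESULT ==
["in(p1,t1)", "in(p3,t1)", "truck_at(t1,depot)"]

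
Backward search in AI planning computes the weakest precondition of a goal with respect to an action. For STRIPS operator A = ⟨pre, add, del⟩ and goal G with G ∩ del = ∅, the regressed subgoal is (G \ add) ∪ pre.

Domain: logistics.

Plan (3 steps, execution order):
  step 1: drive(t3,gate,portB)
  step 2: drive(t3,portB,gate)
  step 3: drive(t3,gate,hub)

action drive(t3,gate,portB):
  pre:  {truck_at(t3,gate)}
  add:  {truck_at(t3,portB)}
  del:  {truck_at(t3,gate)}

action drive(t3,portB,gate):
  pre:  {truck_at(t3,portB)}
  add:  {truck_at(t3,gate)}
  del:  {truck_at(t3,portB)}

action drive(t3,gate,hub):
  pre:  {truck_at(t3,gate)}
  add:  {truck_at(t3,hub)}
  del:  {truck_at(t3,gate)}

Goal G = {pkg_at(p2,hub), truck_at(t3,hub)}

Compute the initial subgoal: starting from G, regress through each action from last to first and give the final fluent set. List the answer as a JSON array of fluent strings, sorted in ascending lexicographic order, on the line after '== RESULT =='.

Regress step by step:
  through step 3 (drive(t3,gate,hub)): drop {truck_at(t3,hub)}, keep {pkg_at(p2,hub)}, require {truck_at(t3,gate)}
    → {pkg_at(p2,hub), truck_at(t3,gate)}
  through step 2 (drive(t3,portB,gate)): drop {truck_at(t3,gate)}, keep {pkg_at(p2,hub)}, require {truck_at(t3,portB)}
    → {pkg_at(p2,hub), truck_at(t3,portB)}
  through step 1 (drive(t3,gate,portB)): drop {truck_at(t3,portB)}, keep {pkg_at(p2,hub)}, require {truck_at(t3,gate)}
    → {pkg_at(p2,hub), truck_at(t3,gate)}

== RESULT ==
["pkg_at(p2,hub)", "truck_at(t3,gate)"]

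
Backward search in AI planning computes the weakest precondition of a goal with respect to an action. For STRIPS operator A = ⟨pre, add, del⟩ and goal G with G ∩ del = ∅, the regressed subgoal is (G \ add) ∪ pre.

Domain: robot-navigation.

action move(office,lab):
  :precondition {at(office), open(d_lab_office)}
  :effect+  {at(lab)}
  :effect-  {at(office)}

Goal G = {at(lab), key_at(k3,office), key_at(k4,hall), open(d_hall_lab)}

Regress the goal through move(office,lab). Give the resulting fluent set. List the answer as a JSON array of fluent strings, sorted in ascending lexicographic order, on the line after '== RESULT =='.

Regress:
  G ∩ del = {}  (empty — regression defined)
  G \ add = {at(lab), key_at(k3,office), key_at(k4,hall), open(d_hall_lab)} \ {at(lab)} = {key_at(k3,office), key_at(k4,hall), open(d_hall_lab)}
  ∪ pre   = {key_at(k3,office), key_at(k4,hall), open(d_hall_lab)} ∪ {at(office), open(d_lab_office)}
          = {at(office), key_at(k3,office), key_at(k4,hall), open(d_hall_lab), open(d_lab_office)}

== RESULT ==
["at(office)", "key_at(k3,office)", "key_at(k4,hall)", "open(d_hall_lab)", "open(d_lab_office)"]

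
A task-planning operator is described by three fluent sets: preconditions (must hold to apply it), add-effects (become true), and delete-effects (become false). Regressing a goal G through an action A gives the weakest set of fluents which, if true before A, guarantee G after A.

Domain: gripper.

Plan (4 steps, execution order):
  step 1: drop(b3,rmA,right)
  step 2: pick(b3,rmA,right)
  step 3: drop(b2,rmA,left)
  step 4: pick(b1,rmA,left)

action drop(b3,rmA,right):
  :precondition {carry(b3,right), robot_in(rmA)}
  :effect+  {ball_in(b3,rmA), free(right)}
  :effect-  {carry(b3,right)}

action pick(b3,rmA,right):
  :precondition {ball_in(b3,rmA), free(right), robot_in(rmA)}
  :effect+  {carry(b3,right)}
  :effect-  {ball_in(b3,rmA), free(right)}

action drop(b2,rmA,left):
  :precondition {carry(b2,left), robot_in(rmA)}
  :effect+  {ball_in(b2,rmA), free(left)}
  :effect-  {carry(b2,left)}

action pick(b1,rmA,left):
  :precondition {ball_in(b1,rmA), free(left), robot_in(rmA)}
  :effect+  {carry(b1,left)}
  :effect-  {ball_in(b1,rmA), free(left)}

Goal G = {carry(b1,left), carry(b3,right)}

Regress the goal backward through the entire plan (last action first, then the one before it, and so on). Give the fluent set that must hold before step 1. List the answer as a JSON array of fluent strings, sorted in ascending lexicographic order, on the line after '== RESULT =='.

Regress step by step:
  through step 4 (pick(b1,rmA,left)): drop {carry(b1,left)}, keep {carry(b3,right)}, require {ball_in(b1,rmA), free(left), robot_in(rmA)}
    → {ball_in(b1,rmA), carry(b3,right), free(left), robot_in(rmA)}
  through step 3 (drop(b2,rmA,left)): drop {free(left)}, keep {ball_in(b1,rmA), carry(b3,right), robot_in(rmA)}, require {carry(b2,left), robot_in(rmA)}
    → {ball_in(b1,rmA), carry(b2,left), carry(b3,right), robot_in(rmA)}
  through step 2 (pick(b3,rmA,right)): drop {carry(b3,right)}, keep {ball_in(b1,rmA), carry(b2,left), robot_in(rmA)}, require {ball_in(b3,rmA), free(right), robot_in(rmA)}
    → {ball_in(b1,rmA), ball_in(b3,rmA), carry(b2,left), free(right), robot_in(rmA)}
  through step 1 (drop(b3,rmA,right)): drop {ball_in(b3,rmA), free(right)}, keep {ball_in(b1,rmA), carry(b2,left), robot_in(rmA)}, require {carry(b3,right), robot_in(rmA)}
    → {ball_in(b1,rmA), carry(b2,left), carry(b3,right), robot_in(rmA)}

== RESULT ==
["ball_in(b1,rmA)", "carry(b2,left)", "carry(b3,right)", "robot_in(rmA)"]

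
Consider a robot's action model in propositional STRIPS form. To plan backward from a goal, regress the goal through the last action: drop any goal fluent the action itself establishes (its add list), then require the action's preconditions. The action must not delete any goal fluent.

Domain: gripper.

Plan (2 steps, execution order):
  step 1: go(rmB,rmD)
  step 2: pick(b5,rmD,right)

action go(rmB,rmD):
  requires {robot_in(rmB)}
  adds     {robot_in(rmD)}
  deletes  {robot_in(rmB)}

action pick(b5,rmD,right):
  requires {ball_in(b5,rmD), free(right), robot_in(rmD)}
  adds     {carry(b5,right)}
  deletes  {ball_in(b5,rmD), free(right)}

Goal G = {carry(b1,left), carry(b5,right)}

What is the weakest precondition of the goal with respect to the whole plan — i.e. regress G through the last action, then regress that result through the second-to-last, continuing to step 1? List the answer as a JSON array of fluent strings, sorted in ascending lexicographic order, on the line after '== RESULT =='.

Regress step by step:
  through step 2 (pick(b5,rmD,right)): drop {carry(b5,right)}, keep {carry(b1,left)}, require {ball_in(b5,rmD), free(right), robot_in(rmD)}
    → {ball_in(b5,rmD), carry(b1,left), free(right), robot_in(rmD)}
  through step 1 (go(rmB,rmD)): drop {robot_in(rmD)}, keep {ball_in(b5,rmD), carry(b1,left), free(right)}, require {robot_in(rmB)}
    → {ball_in(b5,rmD), carry(b1,left), free(right), robot_in(rmB)}

== RESULT ==
["ball_in(b5,rmD)", "carry(b1,left)", "free(right)", "robot_in(rmB)"]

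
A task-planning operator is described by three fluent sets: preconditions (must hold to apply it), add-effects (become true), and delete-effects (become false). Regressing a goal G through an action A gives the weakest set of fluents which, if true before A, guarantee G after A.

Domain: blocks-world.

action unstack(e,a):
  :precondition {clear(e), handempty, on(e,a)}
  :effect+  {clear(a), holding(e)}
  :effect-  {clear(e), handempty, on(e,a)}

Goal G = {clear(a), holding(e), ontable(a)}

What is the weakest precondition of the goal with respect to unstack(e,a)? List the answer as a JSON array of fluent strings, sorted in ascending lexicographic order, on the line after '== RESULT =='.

Regress:
  G ∩ del = {}  (empty — regression defined)
  G \ add = {clear(a), holding(e), ontable(a)} \ {clear(a), holding(e)} = {ontable(a)}
  ∪ pre   = {ontable(a)} ∪ {clear(e), handempty, on(e,a)}
          = {clear(e), handempty, on(e,a), ontable(a)}

== RESULT ==
["clear(e)", "handempty", "on(e,a)", "ontable(a)"]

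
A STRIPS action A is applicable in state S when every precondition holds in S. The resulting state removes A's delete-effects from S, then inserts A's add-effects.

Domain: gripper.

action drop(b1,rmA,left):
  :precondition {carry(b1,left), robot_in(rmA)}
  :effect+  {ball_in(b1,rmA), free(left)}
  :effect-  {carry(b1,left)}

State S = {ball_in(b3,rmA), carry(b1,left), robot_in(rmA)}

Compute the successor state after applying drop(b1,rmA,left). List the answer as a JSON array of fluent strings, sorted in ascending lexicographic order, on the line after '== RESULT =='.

Progress:
  pre ⊆ S: {carry(b1,left), robot_in(rmA)} ⊆ S  — applicable
  S \ del = {ball_in(b3,rmA), robot_in(rmA)}
  ∪ add   = {ball_in(b1,rmA), ball_in(b3,rmA), free(left), robot_in(rmA)}

== RESULT ==
["ball_in(b1,rmA)", "ball_in(b3,rmA)", "free(left)", "robot_in(rmA)"]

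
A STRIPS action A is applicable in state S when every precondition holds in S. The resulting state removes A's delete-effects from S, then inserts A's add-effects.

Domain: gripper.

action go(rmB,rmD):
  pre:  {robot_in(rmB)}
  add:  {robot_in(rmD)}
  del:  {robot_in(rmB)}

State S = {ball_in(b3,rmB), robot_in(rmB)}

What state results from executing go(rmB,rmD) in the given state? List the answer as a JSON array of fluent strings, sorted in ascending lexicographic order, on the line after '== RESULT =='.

Progress:
  pre ⊆ S: {robot_in(rmB)} ⊆ S  — applicable
  S \ del = {ball_in(b3,rmB)}
  ∪ add   = {ball_in(b3,rmB), robot_in(rmD)}

== RESULT ==
["ball_in(b3,rmB)", "robot_in(rmD)"]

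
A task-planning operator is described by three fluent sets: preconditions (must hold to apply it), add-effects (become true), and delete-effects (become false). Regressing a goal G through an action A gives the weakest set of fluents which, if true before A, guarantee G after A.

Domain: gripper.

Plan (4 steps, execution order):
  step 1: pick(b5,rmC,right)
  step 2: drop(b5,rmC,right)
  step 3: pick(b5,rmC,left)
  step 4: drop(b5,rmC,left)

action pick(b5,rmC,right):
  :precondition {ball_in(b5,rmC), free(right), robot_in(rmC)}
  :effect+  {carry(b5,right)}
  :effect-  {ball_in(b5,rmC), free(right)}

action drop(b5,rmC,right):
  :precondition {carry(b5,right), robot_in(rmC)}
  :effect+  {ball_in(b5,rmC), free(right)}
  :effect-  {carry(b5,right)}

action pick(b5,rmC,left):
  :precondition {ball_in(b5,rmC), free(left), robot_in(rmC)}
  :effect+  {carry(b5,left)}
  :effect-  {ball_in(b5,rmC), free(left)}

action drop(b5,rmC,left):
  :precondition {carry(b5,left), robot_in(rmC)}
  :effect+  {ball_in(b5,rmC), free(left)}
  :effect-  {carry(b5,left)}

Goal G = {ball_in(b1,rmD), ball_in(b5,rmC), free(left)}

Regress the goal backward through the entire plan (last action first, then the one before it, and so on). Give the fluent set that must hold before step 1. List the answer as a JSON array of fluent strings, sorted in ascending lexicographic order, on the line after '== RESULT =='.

Work backward from the goal:
  through step 4 (drop(b5,rmC,left)): drop {ball_in(b5,rmC), free(left)}, keep {ball_in(b1,rmD)}, require {carry(b5,left), robot_in(rmC)}
    → {ball_in(b1,rmD), carry(b5,left), robot_in(rmC)}
  through step 3 (pick(b5,rmC,left)): drop {carry(b5,left)}, keep {ball_in(b1,rmD), robot_in(rmC)}, require {ball_in(b5,rmC), free(left), robot_in(rmC)}
    → {ball_in(b1,rmD), ball_in(b5,rmC), free(left), robot_in(rmC)}
  through step 2 (drop(b5,rmC,right)): drop {ball_in(b5,rmC)}, keep {ball_in(b1,rmD), free(left), robot_in(rmC)}, require {carry(b5,right), robot_in(rmC)}
    → {ball_in(b1,rmD), carry(b5,right), free(left), robot_in(rmC)}
  through step 1 (pick(b5,rmC,right)): drop {carry(b5,right)}, keep {ball_in(b1,rmD), free(left), robot_in(rmC)}, require {ball_in(b5,rmC), free(right), robot_in(rmC)}
    → {ball_in(b1,rmD), ball_in(b5,rmC), free(left), free(right), robot_in(rmC)}

== RESULT ==
["ball_in(b1,rmD)", "ball_in(b5,rmC)", "free(left)", "free(right)", "robot_in(rmC)"]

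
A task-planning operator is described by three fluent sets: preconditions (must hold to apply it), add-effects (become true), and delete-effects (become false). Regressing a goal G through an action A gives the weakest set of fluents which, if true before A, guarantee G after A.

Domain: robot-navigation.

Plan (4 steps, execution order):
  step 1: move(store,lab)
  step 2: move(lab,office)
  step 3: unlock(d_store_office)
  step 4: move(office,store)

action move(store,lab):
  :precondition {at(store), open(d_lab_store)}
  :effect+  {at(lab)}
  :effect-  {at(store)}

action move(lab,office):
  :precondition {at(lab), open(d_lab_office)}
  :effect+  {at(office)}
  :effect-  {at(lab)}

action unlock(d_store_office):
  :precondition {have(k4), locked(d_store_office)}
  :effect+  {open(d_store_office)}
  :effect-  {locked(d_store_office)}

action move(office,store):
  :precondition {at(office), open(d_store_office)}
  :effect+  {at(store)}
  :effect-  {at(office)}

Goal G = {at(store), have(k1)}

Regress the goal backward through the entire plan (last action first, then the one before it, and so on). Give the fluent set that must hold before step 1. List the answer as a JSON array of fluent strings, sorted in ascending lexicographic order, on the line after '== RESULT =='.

Work backward from the goal:
  through step 4 (move(office,store)): drop {at(store)}, keep {have(k1)}, require {at(office), open(d_store_office)}
    → {at(office), have(k1), open(d_store_office)}
  through step 3 (unlock(d_store_office)): drop {open(d_store_office)}, keep {at(office), have(k1)}, require {have(k4), locked(d_store_office)}
    → {at(office), have(k1), have(k4), locked(d_store_office)}
  through step 2 (move(lab,office)): drop {at(office)}, keep {have(k1), have(k4), locked(d_store_office)}, require {at(lab), open(d_lab_office)}
    → {at(lab), have(k1), have(k4), locked(d_store_office), open(d_lab_office)}
  through step 1 (move(store,lab)): drop {at(lab)}, keep {have(k1), have(k4), locked(d_store_office), open(d_lab_office)}, require {at(store), open(d_lab_store)}
    → {at(store), have(k1), have(k4), locked(d_store_office), open(d_lab_office), open(d_lab_store)}

== RESULT ==
["at(store)", "have(k1)", "have(k4)", "locked(d_store_office)", "open(d_lab_office)", "open(d_lab_store)"]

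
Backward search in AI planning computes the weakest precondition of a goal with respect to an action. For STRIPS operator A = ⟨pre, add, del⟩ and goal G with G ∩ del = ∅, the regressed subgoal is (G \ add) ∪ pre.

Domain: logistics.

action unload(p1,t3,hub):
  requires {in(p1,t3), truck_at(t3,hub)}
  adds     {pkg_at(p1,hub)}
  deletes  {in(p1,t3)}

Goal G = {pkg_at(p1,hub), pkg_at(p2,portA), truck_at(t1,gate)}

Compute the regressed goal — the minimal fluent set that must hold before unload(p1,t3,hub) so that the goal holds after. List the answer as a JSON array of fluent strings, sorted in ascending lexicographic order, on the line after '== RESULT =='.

Compute (G \ add) ∪ pre:
  G ∩ del = {}  (empty — regression defined)
  G \ add = {pkg_at(p1,hub), pkg_at(p2,portA), truck_at(t1,gate)} \ {pkg_at(p1,hub)} = {pkg_at(p2,portA), truck_at(t1,gate)}
  ∪ pre   = {pkg_at(p2,portA), truck_at(t1,gate)} ∪ {in(p1,t3), truck_at(t3,hub)}
          = {in(p1,t3), pkg_at(p2,portA), truck_at(t1,gate), truck_at(t3,hub)}

== RESULT ==
["in(p1,t3)", "pkg_at(p2,portA)", "truck_at(t1,gate)", "truck_at(t3,hub)"]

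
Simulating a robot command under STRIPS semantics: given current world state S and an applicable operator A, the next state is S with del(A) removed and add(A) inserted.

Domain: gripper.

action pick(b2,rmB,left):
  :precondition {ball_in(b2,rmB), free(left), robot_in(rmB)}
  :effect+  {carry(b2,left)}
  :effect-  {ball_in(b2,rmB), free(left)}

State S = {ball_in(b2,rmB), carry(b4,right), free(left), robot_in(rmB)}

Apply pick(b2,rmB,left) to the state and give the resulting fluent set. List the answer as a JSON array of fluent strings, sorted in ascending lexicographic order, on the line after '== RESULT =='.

Progress:
  pre ⊆ S: {ball_in(b2,rmB), free(left), robot_in(rmB)} ⊆ S  — applicable
  S \ del = {carry(b4,right), robot_in(rmB)}
  ∪ add   = {carry(b2,left), carry(b4,right), robot_in(rmB)}

== RESULT ==
["carry(b2,left)", "carry(b4,right)", "robot_in(rmB)"]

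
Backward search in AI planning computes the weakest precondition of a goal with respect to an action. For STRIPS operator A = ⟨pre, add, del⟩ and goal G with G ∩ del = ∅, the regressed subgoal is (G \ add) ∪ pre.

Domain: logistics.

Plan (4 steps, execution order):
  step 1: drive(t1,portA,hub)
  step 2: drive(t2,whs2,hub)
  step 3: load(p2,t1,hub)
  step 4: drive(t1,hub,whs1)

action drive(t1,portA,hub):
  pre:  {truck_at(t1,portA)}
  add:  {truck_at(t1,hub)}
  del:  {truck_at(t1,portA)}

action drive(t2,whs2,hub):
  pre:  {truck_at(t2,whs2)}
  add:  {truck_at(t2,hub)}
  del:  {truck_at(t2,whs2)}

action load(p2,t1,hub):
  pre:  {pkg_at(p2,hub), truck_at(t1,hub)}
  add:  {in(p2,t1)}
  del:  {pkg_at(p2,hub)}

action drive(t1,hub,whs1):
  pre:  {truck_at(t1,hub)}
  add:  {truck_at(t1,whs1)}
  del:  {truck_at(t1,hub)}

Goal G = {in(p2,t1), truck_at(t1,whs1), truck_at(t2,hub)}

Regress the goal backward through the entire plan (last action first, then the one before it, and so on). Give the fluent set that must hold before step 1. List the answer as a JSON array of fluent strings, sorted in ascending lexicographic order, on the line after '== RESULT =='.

Regress step by step:
  through step 4 (drive(t1,hub,whs1)): drop {truck_at(t1,whs1)}, keep {in(p2,t1), truck_at(t2,hub)}, require {truck_at(t1,hub)}
    → {in(p2,t1), truck_at(t1,hub), truck_at(t2,hub)}
  through step 3 (load(p2,t1,hub)): drop {in(p2,t1)}, keep {truck_at(t1,hub), truck_at(t2,hub)}, require {pkg_at(p2,hub), truck_at(t1,hub)}
    → {pkg_at(p2,hub), truck_at(t1,hub), truck_at(t2,hub)}
  through step 2 (drive(t2,whs2,hub)): drop {truck_at(t2,hub)}, keep {pkg_at(p2,hub), truck_at(t1,hub)}, require {truck_at(t2,whs2)}
    → {pkg_at(p2,hub), truck_at(t1,hub), truck_at(t2,whs2)}
  through step 1 (drive(t1,portA,hub)): drop {truck_at(t1,hub)}, keep {pkg_at(p2,hub), truck_at(t2,whs2)}, require {truck_at(t1,portA)}
    → {pkg_at(p2,hub), truck_at(t1,portA), truck_at(t2,whs2)}

== RESULT ==
["pkg_at(p2,hub)", "truck_at(t1,portA)", "truck_at(t2,whs2)"]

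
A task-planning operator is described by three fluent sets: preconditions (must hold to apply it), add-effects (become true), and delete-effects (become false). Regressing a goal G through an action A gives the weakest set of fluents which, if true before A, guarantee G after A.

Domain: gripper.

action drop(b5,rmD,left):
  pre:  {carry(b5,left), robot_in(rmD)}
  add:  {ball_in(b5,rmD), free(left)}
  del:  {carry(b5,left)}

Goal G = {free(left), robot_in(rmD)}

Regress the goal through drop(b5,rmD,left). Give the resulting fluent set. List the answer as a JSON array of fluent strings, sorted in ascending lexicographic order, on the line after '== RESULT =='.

Compute (G \ add) ∪ pre:
  G ∩ del = {}  (empty — regression defined)
  G \ add = {free(left), robot_in(rmD)} \ {ball_in(b5,rmD), free(left)} = {robot_in(rmD)}
  ∪ pre   = {robot_in(rmD)} ∪ {carry(b5,left), robot_in(rmD)}
          = {carry(b5,left), robot_in(rmD)}

== RESULT ==
["carry(b5,left)", "robot_in(rmD)"]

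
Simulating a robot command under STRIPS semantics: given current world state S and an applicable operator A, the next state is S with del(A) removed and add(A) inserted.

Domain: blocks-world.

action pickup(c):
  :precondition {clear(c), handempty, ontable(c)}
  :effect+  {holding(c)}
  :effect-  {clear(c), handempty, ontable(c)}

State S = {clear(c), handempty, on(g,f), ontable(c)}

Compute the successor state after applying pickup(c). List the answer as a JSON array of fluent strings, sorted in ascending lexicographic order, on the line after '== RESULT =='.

Compute (S \ del) ∪ add:
  pre ⊆ S: {clear(c), handempty, ontable(c)} ⊆ S  — applicable
  S \ del = {on(g,f)}
  ∪ add   = {holding(c), on(g,f)}

== RESULT ==
["holding(c)", "on(g,f)"]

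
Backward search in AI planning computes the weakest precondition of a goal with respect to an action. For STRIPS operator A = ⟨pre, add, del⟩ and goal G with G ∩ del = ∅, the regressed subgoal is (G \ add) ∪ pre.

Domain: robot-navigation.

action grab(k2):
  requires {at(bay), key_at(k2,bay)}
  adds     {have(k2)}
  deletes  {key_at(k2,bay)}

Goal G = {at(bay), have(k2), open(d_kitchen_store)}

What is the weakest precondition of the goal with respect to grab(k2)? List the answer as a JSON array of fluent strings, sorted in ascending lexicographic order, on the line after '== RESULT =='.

Compute (G \ add) ∪ pre:
  G ∩ del = {}  (empty — regression defined)
  G \ add = {at(bay), have(k2), open(d_kitchen_store)} \ {have(k2)} = {at(bay), open(d_kitchen_store)}
  ∪ pre   = {at(bay), open(d_kitchen_store)} ∪ {at(bay), key_at(k2,bay)}
          = {at(bay), key_at(k2,bay), open(d_kitchen_store)}

== RESULT ==
["at(bay)", "key_at(k2,bay)", "open(d_kitchen_store)"]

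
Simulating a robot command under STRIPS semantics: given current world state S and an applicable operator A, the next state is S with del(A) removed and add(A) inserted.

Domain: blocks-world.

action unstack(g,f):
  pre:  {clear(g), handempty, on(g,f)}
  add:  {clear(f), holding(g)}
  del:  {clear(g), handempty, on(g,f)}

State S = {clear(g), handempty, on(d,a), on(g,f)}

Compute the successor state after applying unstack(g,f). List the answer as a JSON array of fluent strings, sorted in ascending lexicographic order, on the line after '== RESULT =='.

Compute (S \ del) ∪ add:
  pre ⊆ S: {clear(g), handempty, on(g,f)} ⊆ S  — applicable
  S \ del = {on(d,a)}
  ∪ add   = {clear(f), holding(g), on(d,a)}

== RESULT ==
["clear(f)", "holding(g)", "on(d,a)"]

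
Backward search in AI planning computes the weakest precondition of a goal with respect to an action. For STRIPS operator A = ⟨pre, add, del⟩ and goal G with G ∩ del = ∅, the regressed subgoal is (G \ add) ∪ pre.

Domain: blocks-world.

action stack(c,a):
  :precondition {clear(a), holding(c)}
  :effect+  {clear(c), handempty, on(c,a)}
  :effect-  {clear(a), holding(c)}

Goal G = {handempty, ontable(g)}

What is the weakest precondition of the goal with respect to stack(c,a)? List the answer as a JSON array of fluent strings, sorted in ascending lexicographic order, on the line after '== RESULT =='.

Compute (G \ add) ∪ pre:
  G ∩ del = {}  (empty — regression defined)
  G \ add = {handempty, ontable(g)} \ {clear(c), handempty, on(c,a)} = {ontable(g)}
  ∪ pre   = {ontable(g)} ∪ {clear(a), holding(c)}
          = {clear(a), holding(c), ontable(g)}

== RESULT ==
["clear(a)", "holding(c)", "ontable(g)"]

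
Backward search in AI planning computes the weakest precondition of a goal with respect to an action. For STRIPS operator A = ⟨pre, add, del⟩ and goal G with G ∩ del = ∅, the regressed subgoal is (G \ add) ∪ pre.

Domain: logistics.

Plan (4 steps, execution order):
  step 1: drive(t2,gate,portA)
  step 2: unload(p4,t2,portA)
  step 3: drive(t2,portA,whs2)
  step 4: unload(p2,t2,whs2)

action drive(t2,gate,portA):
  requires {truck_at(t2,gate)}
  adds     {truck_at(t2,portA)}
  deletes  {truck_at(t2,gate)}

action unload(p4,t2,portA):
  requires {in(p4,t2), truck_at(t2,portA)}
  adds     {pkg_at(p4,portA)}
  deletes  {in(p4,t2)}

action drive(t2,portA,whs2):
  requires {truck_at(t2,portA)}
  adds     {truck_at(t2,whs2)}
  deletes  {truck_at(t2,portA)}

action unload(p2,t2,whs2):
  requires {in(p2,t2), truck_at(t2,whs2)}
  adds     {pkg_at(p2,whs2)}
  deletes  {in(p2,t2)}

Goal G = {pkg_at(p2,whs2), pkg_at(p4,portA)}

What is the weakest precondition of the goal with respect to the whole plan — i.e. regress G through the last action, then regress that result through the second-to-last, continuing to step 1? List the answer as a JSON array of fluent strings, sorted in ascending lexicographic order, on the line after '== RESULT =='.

Regress step by step:
  through step 4 (unload(p2,t2,whs2)): drop {pkg_at(p2,whs2)}, keep {pkg_at(p4,portA)}, require {in(p2,t2), truck_at(t2,whs2)}
    → {in(p2,t2), pkg_at(p4,portA), truck_at(t2,whs2)}
  through step 3 (drive(t2,portA,whs2)): drop {truck_at(t2,whs2)}, keep {in(p2,t2), pkg_at(p4,portA)}, require {truck_at(t2,portA)}
    → {in(p2,t2), pkg_at(p4,portA), truck_at(t2,portA)}
  through step 2 (unload(p4,t2,portA)): drop {pkg_at(p4,portA)}, keep {in(p2,t2), truck_at(t2,portA)}, require {in(p4,t2), truck_at(t2,portA)}
    → {in(p2,t2), in(p4,t2), truck_at(t2,portA)}
  through step 1 (drive(t2,gate,portA)): drop {truck_at(t2,portA)}, keep {in(p2,t2), in(p4,t2)}, require {truck_at(t2,gate)}
    → {in(p2,t2), in(p4,t2), truck_at(t2,gate)}

== RESULT ==
["in(p2,t2)", "in(p4,t2)", "truck_at(t2,gate)"]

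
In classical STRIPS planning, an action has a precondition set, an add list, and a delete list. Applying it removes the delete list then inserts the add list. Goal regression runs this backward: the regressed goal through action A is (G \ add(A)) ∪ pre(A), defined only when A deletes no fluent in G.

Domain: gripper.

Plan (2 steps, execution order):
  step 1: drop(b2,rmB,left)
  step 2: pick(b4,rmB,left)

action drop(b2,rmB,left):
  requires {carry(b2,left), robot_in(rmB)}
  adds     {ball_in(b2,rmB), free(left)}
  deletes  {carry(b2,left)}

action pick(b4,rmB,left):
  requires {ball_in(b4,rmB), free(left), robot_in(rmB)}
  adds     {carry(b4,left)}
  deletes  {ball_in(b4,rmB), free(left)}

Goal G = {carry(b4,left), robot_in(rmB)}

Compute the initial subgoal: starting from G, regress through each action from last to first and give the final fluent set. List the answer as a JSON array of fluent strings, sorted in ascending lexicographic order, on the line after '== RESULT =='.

Regress step by step:
  through step 2 (pick(b4,rmB,left)): drop {carry(b4,left)}, keep {robot_in(rmB)}, require {ball_in(b4,rmB), free(left), robot_in(rmB)}
    → {ball_in(b4,rmB), free(left), robot_in(rmB)}
  through step 1 (drop(b2,rmB,left)): drop {free(left)}, keep {ball_in(b4,rmB), robot_in(rmB)}, require {carry(b2,left), robot_in(rmB)}
    → {ball_in(b4,rmB), carry(b2,left), robot_in(rmB)}

== RESULT ==
["ball_in(b4,rmB)", "carry(b2,left)", "robot_in(rmB)"]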